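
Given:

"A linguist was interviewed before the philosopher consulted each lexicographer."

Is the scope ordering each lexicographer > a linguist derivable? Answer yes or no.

No

The target quantifier *each lexicographer* is part of the adjunct clause *before the philosopher consulted each lexicographer*.
Adverbial clauses are not L-marked, so they are barriers for QR — the quantifier cannot escape the adjunct.
There is no licit LF on which *each lexicographer* c-commands *a linguist*.
(Only the surface reading survives: one fixed linguist with respect to all the relevant lexicographers.)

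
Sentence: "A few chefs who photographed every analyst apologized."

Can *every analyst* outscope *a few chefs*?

No

The DP *every analyst* is contained in the relative clause *who photographed every analyst*.
Relative clauses block scope extraction: QR cannot target a position outside the modified NP.
So *every analyst* cannot raise high enough to outscope *a few chefs*; only the surface ordering *a few chefs* > *every analyst* is available.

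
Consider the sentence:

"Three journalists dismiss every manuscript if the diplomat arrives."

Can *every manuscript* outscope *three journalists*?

Yes

The adjunct island is irrelevant here — *every manuscript* and *three journalists* are both in the matrix clause.
No island intervenes, so both surface and inverse scope are derivable.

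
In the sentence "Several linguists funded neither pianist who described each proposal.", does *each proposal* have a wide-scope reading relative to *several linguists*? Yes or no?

*each proposal* occurs within the relative clause *who described each proposal* modifying *neither pianist*.
Relative clauses are scope islands: a quantifier cannot QR out of a relative clause to take scope in the matrix clause.
So *each proposal* cannot raise to a position above *several linguists*.

No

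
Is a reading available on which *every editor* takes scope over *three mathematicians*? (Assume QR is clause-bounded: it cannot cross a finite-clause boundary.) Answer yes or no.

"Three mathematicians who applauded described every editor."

Yes

The relative clause *who applauded* modifies *three mathematicians*, but *every editor* is not inside that relative clause — it is an argument of the matrix verb.
Since no island is crossed, the inverse ordering is licensed alongside surface scope.
So *every editor* > *three mathematicians* is among the available readings.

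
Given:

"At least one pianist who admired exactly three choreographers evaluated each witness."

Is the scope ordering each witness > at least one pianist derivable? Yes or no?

Yes

Although the sentence contains a relative clause (*who admired exactly three choreographers*), *each witness* is outside it, in the matrix VP.
Nothing blocks QR of the lower DP to a position above the higher one, so inverse scope is available.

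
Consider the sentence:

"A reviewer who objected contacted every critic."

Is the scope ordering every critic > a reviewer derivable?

Yes

*every critic* is a matrix argument; only *a reviewer* is modified by the relative clause *who objected*, so the RC island is irrelevant to the target quantifier.
Clause-internal QR can adjoin the lower DP above the subject, yielding the inverse reading.
So *every critic* > *a reviewer* is among the available readings.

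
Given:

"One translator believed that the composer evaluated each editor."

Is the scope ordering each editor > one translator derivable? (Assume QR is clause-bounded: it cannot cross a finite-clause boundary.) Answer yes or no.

Structurally, *each editor* is inside the finite complement clause *that the composer evaluated each editor*.
Given the clause-boundedness assumption, QR cannot cross the finite CP into the matrix.
So *each editor* cannot raise high enough to outscope *one translator*; only the surface ordering *one translator* > *each editor* is available.
(Only the surface reading survives: one fixed translator with respect to all the relevant editors.)

No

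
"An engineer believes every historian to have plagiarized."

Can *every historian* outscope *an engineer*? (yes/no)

This is an ECM construction: *every historian* is the infinitival subject, Case-marked by the matrix verb, and the infinitive is transparent for QR.
QR within a single clause is free, so the lower quantifier may take scope over the higher one.

Yes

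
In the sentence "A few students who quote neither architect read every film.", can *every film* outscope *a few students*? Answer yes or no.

Yes

The relative clause *who quote neither architect* modifies *a few students*, but *every film* is not inside that relative clause — it is an argument of the matrix verb.
Clause-internal QR can adjoin the lower DP above the subject, yielding the inverse reading.
Both orderings are possible: *a few students* > *every film* and *every film* > *a few students*.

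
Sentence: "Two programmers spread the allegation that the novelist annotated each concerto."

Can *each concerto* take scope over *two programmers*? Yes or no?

*each concerto* occurs within the complex NP *the allegation that the novelist annotated each concerto*.
Noun-complement clauses are scope islands (the Complex NP Constraint): a quantifier inside one cannot scope into the matrix.
So the wide-scope reading for *each concerto* is blocked.

No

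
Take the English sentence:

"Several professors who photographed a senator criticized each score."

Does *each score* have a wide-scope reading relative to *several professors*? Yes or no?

Yes

The RC *who photographed a senator* is an island, but *each score* is not inside it — it is the matrix object, a clausemate of *several professors*.
Nothing blocks QR of the lower DP to a position above the higher one, so inverse scope is available.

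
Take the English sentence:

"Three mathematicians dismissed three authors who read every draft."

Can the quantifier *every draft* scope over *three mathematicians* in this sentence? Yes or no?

*every draft* occurs within the relative clause *who read every draft* modifying *three authors*.
Relative clauses are scope islands: a quantifier cannot QR out of a relative clause to take scope in the matrix clause.
So the wide-scope reading for *every draft* is blocked.

No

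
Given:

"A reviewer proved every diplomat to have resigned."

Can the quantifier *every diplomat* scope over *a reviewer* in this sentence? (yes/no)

This is an ECM construction: *every diplomat* is the infinitival subject, Case-marked by the matrix verb, and the infinitive is transparent for QR.
QR within a single clause is free, so the lower quantifier may take scope over the higher one.

Yes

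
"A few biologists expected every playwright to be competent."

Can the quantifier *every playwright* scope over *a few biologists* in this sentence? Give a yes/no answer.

This is an ECM construction: *every playwright* is the infinitival subject, Case-marked by the matrix verb, and the infinitive is transparent for QR.
Since no island is crossed, the inverse ordering is licensed alongside surface scope.

Yes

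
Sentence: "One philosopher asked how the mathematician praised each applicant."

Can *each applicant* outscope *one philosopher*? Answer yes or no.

The DP *each applicant* is contained in the embedded question *how the mathematician praised each applicant*.
An indirect question is a wh-island; the filled [Spec,CP] blocks QR across the CP edge.
The inverse ordering *each applicant* > *one philosopher* is therefore underivable.

No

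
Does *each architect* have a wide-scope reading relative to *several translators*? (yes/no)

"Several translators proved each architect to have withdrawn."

The ECM infinitive is scope-transparent — *each architect* is free to raise above *several translators*.
Ordinary QR to a clause-peripheral position gives the wide-scope LF for the lower DP.
So *each architect* > *several translators* is among the available readings.

Yes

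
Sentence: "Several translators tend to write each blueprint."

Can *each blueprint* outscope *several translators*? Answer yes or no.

Yes

Infinitival complements of raising predicates do not block QR; *each blueprint* and *several translators* are effectively clausemates.
QR within a single clause is free, so the lower quantifier may take scope over the higher one.
The sentence is scopally ambiguous between *several translators* > *each blueprint* and *each blueprint* > *several translators*.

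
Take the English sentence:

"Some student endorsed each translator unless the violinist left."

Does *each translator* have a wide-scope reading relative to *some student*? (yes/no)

Yes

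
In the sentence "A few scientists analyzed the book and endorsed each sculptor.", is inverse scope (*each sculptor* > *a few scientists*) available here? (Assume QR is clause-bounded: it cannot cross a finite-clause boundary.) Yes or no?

*each sculptor* occurs within one conjunct of the coordinate structure (*endorsed each sculptor*).
Coordinate structures are islands for non-across-the-board movement, QR included.
So the wide-scope reading for *each sculptor* is blocked.

No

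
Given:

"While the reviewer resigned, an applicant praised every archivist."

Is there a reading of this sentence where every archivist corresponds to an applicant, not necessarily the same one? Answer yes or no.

That reading corresponds to *every archivist* > *an applicant*.
The adjunct clause does not contain *every archivist*, which is the matrix object.
With no island boundary between them, the object can take inverse scope over the subject via ordinary QR within the clause.
So *every archivist* > *an applicant* is among the available readings.

Yes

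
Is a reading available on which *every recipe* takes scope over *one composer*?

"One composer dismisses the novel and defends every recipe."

*every recipe* occurs within one conjunct of the coordinate structure (*defends every recipe*).
The Coordinate Structure Constraint blocks movement (including QR) out of a single conjunct.
*every recipe* is confined to the island and cannot take scope over *one composer*.
(Only the surface reading survives: one fixed composer with respect to all the relevant recipes.)

No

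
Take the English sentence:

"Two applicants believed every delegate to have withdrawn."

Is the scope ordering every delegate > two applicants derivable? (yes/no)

Yes

This is an ECM construction: *every delegate* is the infinitival subject, Case-marked by the matrix verb, and the infinitive is transparent for QR.
Since no island is crossed, the inverse ordering is licensed alongside surface scope.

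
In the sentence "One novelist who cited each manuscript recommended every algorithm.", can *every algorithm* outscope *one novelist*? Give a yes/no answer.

Yes

The RC *who cited each manuscript* is an island, but *every algorithm* is not inside it — it is the matrix object, a clausemate of *one novelist*.
No island intervenes, so both surface and inverse scope are derivable.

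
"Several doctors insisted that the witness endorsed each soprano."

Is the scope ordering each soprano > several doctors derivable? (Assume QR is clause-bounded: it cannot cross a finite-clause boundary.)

*each soprano* sits inside the finite complement clause *that the witness endorsed each soprano*.
Finite CP is the ceiling for QR here, by assumption.
*each soprano* is confined to the island and cannot take scope over *several doctors*.

No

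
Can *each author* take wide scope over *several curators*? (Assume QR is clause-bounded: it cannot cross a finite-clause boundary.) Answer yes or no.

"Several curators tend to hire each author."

Yes

*each author* is inside a raising infinitive, which is transparent to QR (no CP barrier), so it behaves as a matrix argument.
With no island boundary between them, the object can take inverse scope over the subject via ordinary QR within the clause.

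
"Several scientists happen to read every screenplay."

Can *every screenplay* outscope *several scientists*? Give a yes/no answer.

Yes

Raising constructions are monoclausal for scope purposes; *every screenplay* is not separated from *several scientists* by any island.
Clause-internal QR can adjoin the lower DP above the subject, yielding the inverse reading.
The sentence is scopally ambiguous between *several scientists* > *every screenplay* and *every screenplay* > *several scientists*.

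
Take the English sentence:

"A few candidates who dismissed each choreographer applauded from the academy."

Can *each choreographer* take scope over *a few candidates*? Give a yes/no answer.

No

*each choreographer* sits inside the relative clause *who dismissed each choreographer*.
QR out of a relative clause is ruled out by the relative-clause island constraint.
*each choreographer* > *a few candidates* would require crossing that boundary, which is illicit.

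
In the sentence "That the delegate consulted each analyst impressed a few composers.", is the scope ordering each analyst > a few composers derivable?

No

*each analyst* is embedded in the sentential subject *that the delegate consulted each analyst*.
Sentential subjects are islands: a quantifier inside the subject clause cannot raise over the matrix predicate.
*each analyst* is confined to the island and cannot take scope over *a few composers*.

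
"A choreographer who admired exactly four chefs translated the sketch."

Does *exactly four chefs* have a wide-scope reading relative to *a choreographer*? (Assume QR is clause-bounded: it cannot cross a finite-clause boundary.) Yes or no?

The DP *exactly four chefs* is contained in the relative clause *who admired exactly four chefs*.
The relative clause forms an island for QR, so the quantifier is confined to the head noun's restrictor.
Hence only narrow scope for *exactly four chefs* (under *a choreographer*) survives.

No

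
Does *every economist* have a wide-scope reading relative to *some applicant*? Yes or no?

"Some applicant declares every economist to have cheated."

Yes

This is an ECM construction: *every economist* is the infinitival subject, Case-marked by the matrix verb, and the infinitive is transparent for QR.
QR within a single clause is free, so the lower quantifier may take scope over the higher one.
Both orderings are possible: *some applicant* > *every economist* and *every economist* > *some applicant*.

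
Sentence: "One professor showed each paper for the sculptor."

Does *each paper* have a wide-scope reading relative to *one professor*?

*each paper* is the matrix object and *one professor* the matrix subject; the two are clausemates.
Nothing blocks QR of the lower DP to a position above the higher one, so inverse scope is available.
The sentence is scopally ambiguous between *one professor* > *each paper* and *each paper* > *one professor*.

Yes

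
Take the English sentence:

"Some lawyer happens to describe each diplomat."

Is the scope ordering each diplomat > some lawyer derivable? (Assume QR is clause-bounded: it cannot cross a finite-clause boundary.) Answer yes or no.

Yes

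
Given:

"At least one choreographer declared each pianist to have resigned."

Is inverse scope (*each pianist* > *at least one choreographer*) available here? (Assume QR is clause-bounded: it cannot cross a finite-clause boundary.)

Yes

*each pianist* is the subject of an ECM infinitive — the infinitival complement of an ECM verb is not a scope island, so *each pianist* can raise into the matrix clause.
Clause-internal QR can adjoin the lower DP above the subject, yielding the inverse reading.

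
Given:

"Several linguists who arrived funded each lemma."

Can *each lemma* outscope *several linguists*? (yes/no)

Yes

Although the sentence contains a relative clause (*who arrived*), *each lemma* is outside it, in the matrix VP.
With no island boundary between them, the object can take inverse scope over the subject via ordinary QR within the clause.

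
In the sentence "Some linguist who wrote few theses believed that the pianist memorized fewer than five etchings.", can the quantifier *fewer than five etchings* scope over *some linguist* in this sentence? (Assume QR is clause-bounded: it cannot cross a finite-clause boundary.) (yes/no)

*fewer than five etchings* is embedded in the finite complement clause *that the pianist memorized fewer than five etchings*.
Given the clause-boundedness assumption, QR cannot cross the finite CP into the matrix.
The inverse ordering *fewer than five etchings* > *some linguist* is therefore underivable.

No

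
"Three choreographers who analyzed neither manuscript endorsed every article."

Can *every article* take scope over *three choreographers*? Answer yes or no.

Although the sentence contains a relative clause (*who analyzed neither manuscript*), *every article* is outside it, in the matrix VP.
QR within a single clause is free, so the lower quantifier may take scope over the higher one.

Yes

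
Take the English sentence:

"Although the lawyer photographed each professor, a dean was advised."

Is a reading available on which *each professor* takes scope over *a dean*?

*each professor* sits inside the adjunct clause *although the lawyer photographed each professor*.
Since the clause is an adjunct (not a complement), the Adjunct Condition blocks QR across its edge.
The ordering *each professor* > *a dean* is therefore underivable.

No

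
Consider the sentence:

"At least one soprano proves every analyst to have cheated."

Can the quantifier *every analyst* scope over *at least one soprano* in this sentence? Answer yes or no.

ECM infinitives lack a CP barrier, so *every analyst* can QR over the matrix subject *at least one soprano*.
With no island boundary between them, the object can take inverse scope over the subject via ordinary QR within the clause.

Yes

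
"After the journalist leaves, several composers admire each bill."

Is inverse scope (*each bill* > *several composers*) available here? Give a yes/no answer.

Neither queried DP is inside the adjunct, so the adjunct-island constraint does not apply.
Since no island is crossed, the inverse ordering is licensed alongside surface scope.

Yes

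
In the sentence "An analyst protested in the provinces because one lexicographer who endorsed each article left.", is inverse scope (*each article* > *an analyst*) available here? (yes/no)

No

*each article* sits inside the relative clause *who endorsed each article*, which is itself inside the adjunct *because one lexicographer who endorsed each article left*.
Nested islands: the RC island is itself inside an adjunct island, so wide scope is doubly excluded.
There is no licit LF on which *each article* c-commands *an analyst*.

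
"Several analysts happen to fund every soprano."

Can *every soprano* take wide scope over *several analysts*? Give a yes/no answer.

*every soprano* is the object of the infinitival complement of a raising predicate; raising infinitives are transparent for QR, so the two DPs are in effect clausemates.
Ordinary QR to a clause-peripheral position gives the wide-scope LF for the lower DP.
So *every soprano* > *several analysts* is among the available readings.

Yes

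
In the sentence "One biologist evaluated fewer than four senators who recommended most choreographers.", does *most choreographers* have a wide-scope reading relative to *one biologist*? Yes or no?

No

*most choreographers* occurs within the relative clause *who recommended most choreographers* modifying *fewer than four senators*.
Quantifiers inside a relative clause are trapped there; the RC boundary blocks QR.
So *most choreographers* cannot raise high enough to outscope *one biologist*; only the surface ordering *one biologist* > *most choreographers* is available.
(Only the surface reading survives: one fixed biologist with respect to all the relevant choreographers.)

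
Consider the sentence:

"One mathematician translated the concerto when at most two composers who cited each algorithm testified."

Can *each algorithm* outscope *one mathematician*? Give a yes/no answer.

No

*each algorithm* sits inside the relative clause *who cited each algorithm*, which is itself inside the adjunct *when at most two composers who cited each algorithm testified*.
Two island boundaries intervene — the relative clause and the adjunct. Either alone would block QR.
Hence only narrow scope for *each algorithm* (under *one mathematician*) survives.
(Only the surface reading survives: one fixed mathematician with respect to all the relevant algorithms.)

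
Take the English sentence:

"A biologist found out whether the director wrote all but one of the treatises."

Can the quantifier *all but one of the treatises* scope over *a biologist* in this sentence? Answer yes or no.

No

The target quantifier *all but one of the treatises* is part of the embedded question *whether the director wrote all but one of the treatises*.
Embedded wh-clauses are opaque for QR, so the quantifier stays inside the question.
So *all but one of the treatises* cannot raise high enough to outscope *a biologist*; only the surface ordering *a biologist* > *all but one of the treatises* is available.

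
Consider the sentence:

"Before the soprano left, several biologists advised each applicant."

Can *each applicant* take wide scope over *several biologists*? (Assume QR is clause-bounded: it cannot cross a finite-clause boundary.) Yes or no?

Yes

The adjunct clause does not contain *each applicant*, which is the matrix object.
No island intervenes, so both surface and inverse scope are derivable.
Both orderings are possible: *several biologists* > *each applicant* and *each applicant* > *several biologists*.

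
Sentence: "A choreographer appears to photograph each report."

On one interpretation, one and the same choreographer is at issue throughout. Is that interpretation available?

That reading corresponds to *a choreographer* > *each report*.
Surface scope (*a choreographer* > *each report*) is always derivable; islands only block QR, not in-situ interpretation.

Yes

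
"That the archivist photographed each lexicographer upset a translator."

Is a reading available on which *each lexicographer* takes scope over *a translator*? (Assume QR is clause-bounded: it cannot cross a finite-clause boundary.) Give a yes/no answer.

*each lexicographer* occurs within the sentential subject *that the archivist photographed each lexicographer*.
Sentential subjects are islands: a quantifier inside the subject clause cannot raise over the matrix predicate.
So *each lexicographer* cannot raise to a position above *a translator*.

No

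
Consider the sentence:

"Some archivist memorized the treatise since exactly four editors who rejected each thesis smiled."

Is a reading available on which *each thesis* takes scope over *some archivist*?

*each thesis* is embedded in the relative clause *who rejected each thesis*, which is itself inside the adjunct *since exactly four editors who rejected each thesis smiled*.
Both the relative clause and the enclosing adjunct are scope islands; QR cannot cross either.
So *each thesis* cannot raise to a position above *some archivist*.

No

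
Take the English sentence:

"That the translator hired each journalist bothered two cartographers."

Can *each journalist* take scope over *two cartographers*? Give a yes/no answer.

The DP *each journalist* is contained in the sentential subject *that the translator hired each journalist*.
Clausal subjects are scope islands; QR from inside the subject into the matrix is barred.
*each journalist* > *two cartographers* would require crossing that boundary, which is illicit.

No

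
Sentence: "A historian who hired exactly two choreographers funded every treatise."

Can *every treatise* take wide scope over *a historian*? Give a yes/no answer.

Yes

Although the sentence contains a relative clause (*who hired exactly two choreographers*), *every treatise* is outside it, in the matrix VP.
Nothing blocks QR of the lower DP to a position above the higher one, so inverse scope is available.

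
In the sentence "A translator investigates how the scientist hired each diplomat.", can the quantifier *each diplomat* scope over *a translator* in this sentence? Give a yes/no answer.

No

*each diplomat* occurs within the embedded question *how the scientist hired each diplomat*.
Embedded questions are wh-islands: a quantifier inside an indirect question cannot QR into the matrix clause.
So *each diplomat* cannot raise high enough to outscope *a translator*; only the surface ordering *a translator* > *each diplomat* is available.
(Only the surface reading survives: one fixed translator with respect to all the relevant diplomats.)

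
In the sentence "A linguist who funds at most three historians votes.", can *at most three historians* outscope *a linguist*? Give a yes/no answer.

No

*at most three historians* sits inside the relative clause *who funds at most three historians*.
The relative clause forms an island for QR, so the quantifier is confined to the head noun's restrictor.
Hence only narrow scope for *at most three historians* (under *a linguist*) survives.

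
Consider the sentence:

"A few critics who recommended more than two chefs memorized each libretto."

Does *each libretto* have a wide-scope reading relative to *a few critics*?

The relative clause *who recommended more than two chefs* modifies *a few critics*, but *each libretto* is not inside that relative clause — it is an argument of the matrix verb.
Since no island is crossed, the inverse ordering is licensed alongside surface scope.
Both orderings are possible: *a few critics* > *each libretto* and *each libretto* > *a few critics*.

Yes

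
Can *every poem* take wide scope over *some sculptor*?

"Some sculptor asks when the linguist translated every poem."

*every poem* sits inside the embedded question *when the linguist translated every poem*.
QR across an interrogative CP boundary is ruled out as a wh-island violation.
*every poem* is confined to the island and cannot take scope over *some sculptor*.

No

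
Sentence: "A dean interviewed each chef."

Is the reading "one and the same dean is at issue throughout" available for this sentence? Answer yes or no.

Yes

That reading corresponds to *a dean* > *each chef*.
Nothing needs to raise for *a dean* > *each chef*, so no island constraint is at stake.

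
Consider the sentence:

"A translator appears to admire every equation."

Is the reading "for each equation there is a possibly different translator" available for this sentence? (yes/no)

The described interpretation is the *every equation* > *a translator* scoping.
*every equation* is the object of the infinitival complement of a raising predicate; raising infinitives are transparent for QR, so the two DPs are in effect clausemates.
QR within a single clause is free, so the lower quantifier may take scope over the higher one.

Yes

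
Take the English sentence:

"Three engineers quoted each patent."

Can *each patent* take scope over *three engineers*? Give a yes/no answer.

Yes

*each patent* and *three engineers* are in the same minimal clause.
Clause-internal QR can adjoin the lower DP above the subject, yielding the inverse reading.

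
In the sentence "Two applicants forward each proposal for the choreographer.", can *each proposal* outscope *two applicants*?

Yes

Both DPs are arguments of the same predicate; there is no clause or island boundary between them.
QR within a single clause is free, so the lower quantifier may take scope over the higher one.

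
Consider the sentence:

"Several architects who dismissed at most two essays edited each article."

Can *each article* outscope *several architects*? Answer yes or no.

Yes

*each article* is a matrix argument; only *several architects* is modified by the relative clause *who dismissed at most two essays*, so the RC island is irrelevant to the target quantifier.
Clause-internal QR can adjoin the lower DP above the subject, yielding the inverse reading.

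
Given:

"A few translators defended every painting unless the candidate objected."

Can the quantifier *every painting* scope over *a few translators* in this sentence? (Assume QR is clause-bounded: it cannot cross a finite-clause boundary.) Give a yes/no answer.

Yes

The adjunct island is irrelevant here — *every painting* and *a few translators* are both in the matrix clause.
Since no island is crossed, the inverse ordering is licensed alongside surface scope.
The sentence is scopally ambiguous between *a few translators* > *every painting* and *every painting* > *a few translators*.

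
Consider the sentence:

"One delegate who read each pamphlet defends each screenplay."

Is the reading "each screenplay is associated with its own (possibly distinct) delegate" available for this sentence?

The described interpretation is the *each screenplay* > *one delegate* scoping.
*each screenplay* sits in the matrix clause, not in the relative clause on *one delegate*.
Ordinary QR to a clause-peripheral position gives the wide-scope LF for the lower DP.
The sentence is scopally ambiguous between *one delegate* > *each screenplay* and *each screenplay* > *one delegate*.

Yes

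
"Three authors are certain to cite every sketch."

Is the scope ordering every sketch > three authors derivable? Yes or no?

Yes

*every sketch* is inside a raising infinitive, which is transparent to QR (no CP barrier), so it behaves as a matrix argument.
QR within a single clause is free, so the lower quantifier may take scope over the higher one.
The sentence is scopally ambiguous between *three authors* > *every sketch* and *every sketch* > *three authors*.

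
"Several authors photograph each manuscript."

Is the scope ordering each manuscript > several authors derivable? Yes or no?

Yes

Both DPs are arguments of the same predicate; there is no clause or island boundary between them.
Ordinary QR to a clause-peripheral position gives the wide-scope LF for the lower DP.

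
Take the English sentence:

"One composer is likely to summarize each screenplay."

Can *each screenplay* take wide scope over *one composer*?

*each screenplay* is the object of the infinitival complement of a raising predicate; raising infinitives are transparent for QR, so the two DPs are in effect clausemates.
Since no island is crossed, the inverse ordering is licensed alongside surface scope.

Yes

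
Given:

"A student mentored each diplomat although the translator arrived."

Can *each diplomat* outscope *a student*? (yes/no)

The adjunct island is irrelevant here — *each diplomat* and *a student* are both in the matrix clause.
Since no island is crossed, the inverse ordering is licensed alongside surface scope.

Yes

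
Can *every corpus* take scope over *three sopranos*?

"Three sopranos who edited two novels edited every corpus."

The RC *who edited two novels* is an island, but *every corpus* is not inside it — it is the matrix object, a clausemate of *three sopranos*.
Nothing blocks QR of the lower DP to a position above the higher one, so inverse scope is available.
The sentence is scopally ambiguous between *three sopranos* > *every corpus* and *every corpus* > *three sopranos*.

Yes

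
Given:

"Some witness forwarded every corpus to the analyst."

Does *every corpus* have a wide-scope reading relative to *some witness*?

Yes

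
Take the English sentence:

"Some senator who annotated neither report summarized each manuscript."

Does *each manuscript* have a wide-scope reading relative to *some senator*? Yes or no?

Although the sentence contains a relative clause (*who annotated neither report*), *each manuscript* is outside it, in the matrix VP.
QR within a single clause is free, so the lower quantifier may take scope over the higher one.
The sentence is scopally ambiguous between *some senator* > *each manuscript* and *each manuscript* > *some senator*.

Yes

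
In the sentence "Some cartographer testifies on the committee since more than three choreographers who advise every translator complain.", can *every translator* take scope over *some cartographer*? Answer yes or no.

The target quantifier *every translator* is part of the relative clause *who advise every translator*, which is itself inside the adjunct *since more than three choreographers who advise every translator complain*.
Both the relative clause and the enclosing adjunct are scope islands; QR cannot cross either.
So the wide-scope reading for *every translator* is blocked.

No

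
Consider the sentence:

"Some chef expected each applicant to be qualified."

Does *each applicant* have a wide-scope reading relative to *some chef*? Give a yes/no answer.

Yes

ECM infinitives lack a CP barrier, so *each applicant* can QR over the matrix subject *some chef*.
QR within a single clause is free, so the lower quantifier may take scope over the higher one.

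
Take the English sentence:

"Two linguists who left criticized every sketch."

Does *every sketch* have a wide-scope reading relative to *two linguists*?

The RC *who left* is an island, but *every sketch* is not inside it — it is the matrix object, a clausemate of *two linguists*.
Ordinary QR to a clause-peripheral position gives the wide-scope LF for the lower DP.

Yes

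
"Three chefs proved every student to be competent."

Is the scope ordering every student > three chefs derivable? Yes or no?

This is an ECM construction: *every student* is the infinitival subject, Case-marked by the matrix verb, and the infinitive is transparent for QR.
Ordinary QR to a clause-peripheral position gives the wide-scope LF for the lower DP.
So *every student* > *three chefs* is among the available readings.

Yes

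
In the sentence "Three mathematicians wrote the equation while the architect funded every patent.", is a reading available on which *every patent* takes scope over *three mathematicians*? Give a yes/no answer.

No

*every patent* sits inside the adjunct clause *while the architect funded every patent*.
Since the clause is an adjunct (not a complement), the Adjunct Condition blocks QR across its edge.
*every patent* is confined to the island and cannot take scope over *three mathematicians*.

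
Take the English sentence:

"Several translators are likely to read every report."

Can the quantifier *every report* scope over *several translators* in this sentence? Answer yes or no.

Yes

Raising constructions are monoclausal for scope purposes; *every report* is not separated from *several translators* by any island.
No island intervenes, so both surface and inverse scope are derivable.
The sentence is scopally ambiguous between *several translators* > *every report* and *every report* > *several translators*.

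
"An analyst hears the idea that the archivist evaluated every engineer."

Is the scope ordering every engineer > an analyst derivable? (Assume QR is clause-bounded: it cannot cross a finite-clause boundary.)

No

The target quantifier *every engineer* is part of the complex NP *the idea that the archivist evaluated every engineer*.
The Complex NP Constraint bars QR out of the complement clause of a noun.
Hence only narrow scope for *every engineer* (under *an analyst*) survives.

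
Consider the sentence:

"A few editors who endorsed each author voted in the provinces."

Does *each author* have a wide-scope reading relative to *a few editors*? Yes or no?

Structurally, *each author* is inside the relative clause *who endorsed each author*.
The relative clause forms an island for QR, so the quantifier is confined to the head noun's restrictor.
So *each author* cannot raise high enough to outscope *a few editors*; only the surface ordering *a few editors* > *each author* is available.

No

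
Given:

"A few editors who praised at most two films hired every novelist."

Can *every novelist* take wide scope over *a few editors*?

Yes

*every novelist* is a matrix argument; only *a few editors* is modified by the relative clause *who praised at most two films*, so the RC island is irrelevant to the target quantifier.
QR within a single clause is free, so the lower quantifier may take scope over the higher one.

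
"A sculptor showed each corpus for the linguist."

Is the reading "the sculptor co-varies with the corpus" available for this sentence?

The paraphrase describes the scope ordering *each corpus* > *a sculptor*.
*each corpus* is the matrix object and *a sculptor* the matrix subject; the two are clausemates.
QR within a single clause is free, so the lower quantifier may take scope over the higher one.
Both orderings are possible: *a sculptor* > *each corpus* and *each corpus* > *a sculptor*.

Yes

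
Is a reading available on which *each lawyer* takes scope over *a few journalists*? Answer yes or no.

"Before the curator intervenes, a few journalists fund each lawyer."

Yes

The adjunct island is irrelevant here — *each lawyer* and *a few journalists* are both in the matrix clause.
QR within a single clause is free, so the lower quantifier may take scope over the higher one.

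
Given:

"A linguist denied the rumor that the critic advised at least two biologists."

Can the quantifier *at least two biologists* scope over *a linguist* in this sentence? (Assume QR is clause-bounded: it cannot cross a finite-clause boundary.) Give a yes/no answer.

The target quantifier *at least two biologists* is part of the complex NP *the rumor that the critic advised at least two biologists*.
The complex NP is opaque for QR — the quantifier is frozen inside the noun's complement.
*at least two biologists* > *a linguist* would require crossing that boundary, which is illicit.

No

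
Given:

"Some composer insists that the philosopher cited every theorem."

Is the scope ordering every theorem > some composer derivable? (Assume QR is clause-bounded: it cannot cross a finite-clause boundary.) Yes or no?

No

*every theorem* sits inside the finite complement clause *that the philosopher cited every theorem*.
Under clause-bounded QR, a quantifier in an embedded finite clause cannot raise into the matrix clause.
The inverse ordering *every theorem* > *some composer* is therefore underivable.
(Only the surface reading survives: one fixed composer with respect to all the relevant theorems.)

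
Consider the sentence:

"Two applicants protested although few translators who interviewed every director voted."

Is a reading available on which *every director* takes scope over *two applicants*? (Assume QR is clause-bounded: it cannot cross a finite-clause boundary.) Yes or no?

No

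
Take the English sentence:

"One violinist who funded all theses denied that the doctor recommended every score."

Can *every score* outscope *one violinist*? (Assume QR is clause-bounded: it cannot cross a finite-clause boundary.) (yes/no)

No

The DP *every score* is contained in the finite complement clause *that the doctor recommended every score*.
Finite CP is the ceiling for QR here, by assumption.
Hence only narrow scope for *every score* (under *one violinist*) survives.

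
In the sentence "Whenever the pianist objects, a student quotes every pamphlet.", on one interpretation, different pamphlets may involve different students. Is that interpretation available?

Yes

The paraphrase describes the scope ordering *every pamphlet* > *a student*.
*every pamphlet* is a matrix argument; the adjunct is an island but the target quantifier is outside it.
Clause-internal QR can adjoin the lower DP above the subject, yielding the inverse reading.
Both orderings are possible: *a student* > *every pamphlet* and *every pamphlet* > *a student*.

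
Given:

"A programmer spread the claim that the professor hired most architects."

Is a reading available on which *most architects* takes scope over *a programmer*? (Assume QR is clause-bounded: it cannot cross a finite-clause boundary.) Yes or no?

*most architects* sits inside the complex NP *the claim that the professor hired most architects*.
The Complex NP Constraint bars QR out of the complement clause of a noun.
*most architects* is confined to the island and cannot take scope over *a programmer*.

No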